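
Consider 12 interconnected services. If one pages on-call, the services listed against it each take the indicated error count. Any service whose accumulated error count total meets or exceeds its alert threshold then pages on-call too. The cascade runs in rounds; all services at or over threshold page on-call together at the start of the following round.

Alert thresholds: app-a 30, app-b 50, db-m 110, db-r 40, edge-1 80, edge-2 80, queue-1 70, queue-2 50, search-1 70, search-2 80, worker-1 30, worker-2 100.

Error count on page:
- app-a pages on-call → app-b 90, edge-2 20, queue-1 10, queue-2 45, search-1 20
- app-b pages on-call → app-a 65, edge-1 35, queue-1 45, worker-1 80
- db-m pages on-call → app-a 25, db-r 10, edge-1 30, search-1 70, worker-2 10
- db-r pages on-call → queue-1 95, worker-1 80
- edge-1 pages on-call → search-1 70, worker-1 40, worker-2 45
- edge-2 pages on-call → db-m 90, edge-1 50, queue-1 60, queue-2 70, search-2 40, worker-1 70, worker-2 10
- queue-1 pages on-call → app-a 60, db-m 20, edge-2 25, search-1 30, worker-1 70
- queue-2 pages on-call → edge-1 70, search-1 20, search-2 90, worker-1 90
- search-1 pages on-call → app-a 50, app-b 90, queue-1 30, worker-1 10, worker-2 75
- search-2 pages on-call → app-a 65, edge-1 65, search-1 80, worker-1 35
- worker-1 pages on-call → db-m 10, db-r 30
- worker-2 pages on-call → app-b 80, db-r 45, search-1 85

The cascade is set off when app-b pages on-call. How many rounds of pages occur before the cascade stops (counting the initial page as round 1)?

2

Round 1 — app-b pages on-call (initial).
  app-a: +65 → 65 ≥ 30
  edge-1: +35 → 35 < 80
  queue-1: +45 → 45 < 70
  worker-1: +80 → 80 ≥ 30
Round 2 — app-a, worker-1 page on-call.
  db-m: +10 → 10 < 110
  db-r: +30 → 30 < 40
  edge-2: +20 → 20 < 80
  queue-1: +10 → 55 < 70
  queue-2: +45 → 45 < 50
  search-1: +20 → 20 < 70
No further pages.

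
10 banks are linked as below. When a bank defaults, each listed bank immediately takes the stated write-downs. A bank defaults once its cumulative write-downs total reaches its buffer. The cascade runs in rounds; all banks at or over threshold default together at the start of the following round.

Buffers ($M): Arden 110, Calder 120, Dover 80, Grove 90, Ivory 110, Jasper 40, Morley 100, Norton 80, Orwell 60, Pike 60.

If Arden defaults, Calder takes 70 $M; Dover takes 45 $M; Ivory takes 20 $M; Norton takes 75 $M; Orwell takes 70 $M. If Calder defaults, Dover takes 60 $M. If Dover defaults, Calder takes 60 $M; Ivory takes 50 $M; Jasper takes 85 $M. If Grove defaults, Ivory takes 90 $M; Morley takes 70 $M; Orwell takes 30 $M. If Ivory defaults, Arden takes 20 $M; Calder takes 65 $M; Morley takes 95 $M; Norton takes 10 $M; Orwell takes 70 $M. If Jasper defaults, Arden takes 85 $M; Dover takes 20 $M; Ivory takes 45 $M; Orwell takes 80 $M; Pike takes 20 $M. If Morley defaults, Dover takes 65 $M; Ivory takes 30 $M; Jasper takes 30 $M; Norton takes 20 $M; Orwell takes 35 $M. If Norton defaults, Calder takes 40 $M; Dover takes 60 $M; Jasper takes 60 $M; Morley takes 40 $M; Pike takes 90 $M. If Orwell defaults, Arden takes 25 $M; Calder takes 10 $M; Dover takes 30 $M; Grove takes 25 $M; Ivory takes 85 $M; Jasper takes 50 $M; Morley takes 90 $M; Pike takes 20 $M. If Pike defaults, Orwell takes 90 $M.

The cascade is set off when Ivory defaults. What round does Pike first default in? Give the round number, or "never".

Round 1 — Ivory defaults (initial).
  Arden: +20 → 20 < 110
  Calder: +65 → 65 < 120
  Morley: +95 → 95 < 100
  Norton: +10 → 10 < 80
  Orwell: +70 → 70 ≥ 60
Round 2 — Orwell defaults.
  Arden: +25 → 45 < 110
  Calder: +10 → 75 < 120
  Dover: +30 → 30 < 80
  Grove: +25 → 25 < 90
  Jasper: +50 → 50 ≥ 40
  Morley: +90 → 185 ≥ 100
  Pike: +20 → 20 < 60
Round 3 — Jasper, Morley default.
  Arden: +85 → 130 ≥ 110
  Dover: +20+65 → 115 ≥ 80
  Norton: +20 → 30 < 80
  Pike: +20 → 40 < 60
Round 4 — Arden, Dover default.
  Calder: +70+60 → 205 ≥ 120
  Norton: +75 → 105 ≥ 80
Round 5 — Calder, Norton default.
  Pike: +90 → 130 ≥ 60
Round 6 — Pike defaults.
No further defaults.

6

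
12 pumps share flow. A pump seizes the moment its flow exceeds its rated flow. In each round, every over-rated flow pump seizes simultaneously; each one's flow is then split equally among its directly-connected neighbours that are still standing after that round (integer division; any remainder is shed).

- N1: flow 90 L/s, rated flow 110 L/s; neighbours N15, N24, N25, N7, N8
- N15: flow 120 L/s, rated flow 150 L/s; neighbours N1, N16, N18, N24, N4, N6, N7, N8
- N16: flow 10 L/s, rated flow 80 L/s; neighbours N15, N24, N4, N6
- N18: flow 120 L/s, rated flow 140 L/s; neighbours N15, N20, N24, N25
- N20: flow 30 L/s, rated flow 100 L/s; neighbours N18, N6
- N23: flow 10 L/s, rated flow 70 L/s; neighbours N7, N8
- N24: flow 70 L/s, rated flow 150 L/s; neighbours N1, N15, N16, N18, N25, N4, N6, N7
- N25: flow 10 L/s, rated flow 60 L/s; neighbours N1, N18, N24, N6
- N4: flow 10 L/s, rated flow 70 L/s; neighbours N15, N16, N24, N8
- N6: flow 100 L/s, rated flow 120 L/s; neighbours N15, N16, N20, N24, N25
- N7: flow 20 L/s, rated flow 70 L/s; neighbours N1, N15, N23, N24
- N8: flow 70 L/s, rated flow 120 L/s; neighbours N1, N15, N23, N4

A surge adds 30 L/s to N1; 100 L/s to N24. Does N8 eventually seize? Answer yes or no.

Round 1 — N1 at 120 > 110; N24 at 170 > 150. N1, N24 seize.
  N1 sheds 120 L/s to N15, N25, N7, N8: 30 each.
    N15: 120+30 = 150 ≤ 150
    N25: 10+30 = 40 ≤ 60
    N7: 20+30 = 50 ≤ 70
    N8: 70+30 = 100 ≤ 120
  N24 sheds 170 L/s to N15, N16, N18, N25, N4, N6, N7: 24 each (2 lost).
    N15: 150+24 = 174 > 150
    N16: 10+24 = 34 ≤ 80
    N18: 120+24 = 144 > 140
    N25: 40+24 = 64 > 60
    N4: 10+24 = 34 ≤ 70
    N6: 100+24 = 124 > 120
    N7: 50+24 = 74 > 70
Round 2 — N15, N18, N25, N6, N7 seize.
  N15 sheds 174 L/s to N16, N4, N8: 58 each.
    N16: 34+58 = 92 > 80
    N4: 34+58 = 92 > 70
    N8: 100+58 = 158 > 120
  N18 sheds 144 L/s to N20: 144 each.
    N20: 30+144 = 174 > 100
  N25 sheds 64 L/s: no online neighbours, lost.
  N6 sheds 124 L/s to N16, N20: 62 each.
    N16: 92+62 = 154 > 80
    N20: 174+62 = 236 > 100
  N7 sheds 74 L/s to N23: 74 each.
    N23: 10+74 = 84 > 70
Round 3 — N16, N20, N23, N4, N8 seize.
  N16 sheds 154 L/s: no online neighbours, lost.
  N20 sheds 236 L/s: no online neighbours, lost.
  N23 sheds 84 L/s: no online neighbours, lost.
  N4 sheds 92 L/s: no online neighbours, lost.
  N8 sheds 158 L/s: no online neighbours, lost.
No further seizures.

yes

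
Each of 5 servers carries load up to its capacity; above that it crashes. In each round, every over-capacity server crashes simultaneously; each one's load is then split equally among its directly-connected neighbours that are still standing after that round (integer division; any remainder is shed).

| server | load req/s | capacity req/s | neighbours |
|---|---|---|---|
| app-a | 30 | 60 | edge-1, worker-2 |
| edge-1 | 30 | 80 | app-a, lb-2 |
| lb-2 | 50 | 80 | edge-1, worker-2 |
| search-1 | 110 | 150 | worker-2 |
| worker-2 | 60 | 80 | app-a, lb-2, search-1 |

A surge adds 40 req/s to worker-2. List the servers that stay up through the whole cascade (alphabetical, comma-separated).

search-1

Round 1 — worker-2 at 100 > 80. worker-2 crashes.
  worker-2 sheds 100 req/s to app-a, lb-2, search-1: 33 each (1 lost).
    app-a: 30+33 = 63 > 60
    lb-2: 50+33 = 83 > 80
    search-1: 110+33 = 143 ≤ 150
Round 2 — app-a, lb-2 crash.
  app-a sheds 63 req/s to edge-1: 63 each.
    edge-1: 30+63 = 93 > 80
  lb-2 sheds 83 req/s to edge-1: 83 each.
    edge-1: 93+83 = 176 > 80
Round 3 — edge-1 crashes.
  edge-1 sheds 176 req/s: no online neighbours, lost.
No further crashes.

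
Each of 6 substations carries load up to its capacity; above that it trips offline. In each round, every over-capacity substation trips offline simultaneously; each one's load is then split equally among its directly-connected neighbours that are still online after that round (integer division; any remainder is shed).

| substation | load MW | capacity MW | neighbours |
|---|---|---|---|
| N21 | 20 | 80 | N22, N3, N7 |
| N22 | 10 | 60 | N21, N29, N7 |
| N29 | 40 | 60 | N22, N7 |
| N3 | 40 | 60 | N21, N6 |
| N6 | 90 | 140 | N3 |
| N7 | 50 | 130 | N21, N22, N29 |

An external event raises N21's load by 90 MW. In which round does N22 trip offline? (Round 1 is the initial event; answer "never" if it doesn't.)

Round 1 — N21 at 110 > 80. N21 trips offline.
  N21 sheds 110 MW to N22, N3, N7: 36 each (2 lost).
    N22: 10+36 = 46 ≤ 60
    N3: 40+36 = 76 > 60
    N7: 50+36 = 86 ≤ 130
Round 2 — N3 trips offline.
  N3 sheds 76 MW to N6: 76 each.
    N6: 90+76 = 166 > 140
Round 3 — N6 trips offline.
  N6 sheds 166 MW: no online neighbours, lost.
No further trips.

never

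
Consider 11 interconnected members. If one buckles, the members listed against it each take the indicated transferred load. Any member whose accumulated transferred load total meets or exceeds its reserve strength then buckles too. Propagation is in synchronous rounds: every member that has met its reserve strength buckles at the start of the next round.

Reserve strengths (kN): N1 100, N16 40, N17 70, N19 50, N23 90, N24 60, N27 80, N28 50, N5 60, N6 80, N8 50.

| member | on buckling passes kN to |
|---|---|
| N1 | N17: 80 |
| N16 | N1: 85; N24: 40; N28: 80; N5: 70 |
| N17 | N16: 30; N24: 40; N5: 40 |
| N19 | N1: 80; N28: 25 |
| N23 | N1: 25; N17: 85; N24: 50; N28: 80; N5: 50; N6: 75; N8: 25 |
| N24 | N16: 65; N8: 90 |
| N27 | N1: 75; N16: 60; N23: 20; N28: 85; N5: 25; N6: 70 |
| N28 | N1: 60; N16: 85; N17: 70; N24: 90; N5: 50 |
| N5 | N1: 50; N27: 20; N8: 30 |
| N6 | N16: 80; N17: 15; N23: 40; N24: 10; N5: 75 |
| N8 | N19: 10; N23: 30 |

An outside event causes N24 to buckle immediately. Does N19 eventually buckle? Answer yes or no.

Round 1 — N24 buckles (initial).
  N16: +65 → 65 ≥ 40
  N8: +90 → 90 ≥ 50
Round 2 — N16, N8 buckle.
  N1: +85 → 85 < 100
  N19: +10 → 10 < 50
  N23: +30 → 30 < 90
  N28: +80 → 80 ≥ 50
  N5: +70 → 70 ≥ 60
Round 3 — N28, N5 buckle.
  N1: +60+50 → 195 ≥ 100
  N17: +70 → 70 ≥ 70
  N27: +20 → 20 < 80
Round 4 — N1, N17 buckle.
No further bucklings.

no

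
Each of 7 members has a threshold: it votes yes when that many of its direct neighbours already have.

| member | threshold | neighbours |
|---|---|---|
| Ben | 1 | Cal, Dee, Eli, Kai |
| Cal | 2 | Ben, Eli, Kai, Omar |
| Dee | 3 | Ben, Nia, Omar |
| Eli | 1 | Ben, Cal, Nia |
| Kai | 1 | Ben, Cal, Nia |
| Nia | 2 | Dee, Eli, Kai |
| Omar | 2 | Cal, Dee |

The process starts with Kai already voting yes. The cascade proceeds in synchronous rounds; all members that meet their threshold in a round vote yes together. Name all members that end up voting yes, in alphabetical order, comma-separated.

Round 1 — Kai votes yes (initial).
Round 2 — checking thresholds:
  Ben: 1 of 4 neighbours ≥ 1, votes yes.
  Cal: 1 of 4 neighbours < 2, below threshold.
  Nia: 1 of 3 neighbours < 2, below threshold.
Round 3 — checking thresholds:
  Cal: 2 of 4 neighbours ≥ 2, votes yes.
  Dee: 1 of 3 neighbours < 3, below threshold.
  Eli: 1 of 3 neighbours ≥ 1, votes yes.
  Nia: 1 of 3 neighbours < 2, below threshold.
Round 4 — checking thresholds:
  Dee: 1 of 3 neighbours < 3, below threshold.
  Nia: 2 of 3 neighbours ≥ 2, votes yes.
  Omar: 1 of 2 neighbours < 2, below threshold.
Round 5 — no new yes votes; cascade stops.

Ben, Cal, Eli, Kai, Nia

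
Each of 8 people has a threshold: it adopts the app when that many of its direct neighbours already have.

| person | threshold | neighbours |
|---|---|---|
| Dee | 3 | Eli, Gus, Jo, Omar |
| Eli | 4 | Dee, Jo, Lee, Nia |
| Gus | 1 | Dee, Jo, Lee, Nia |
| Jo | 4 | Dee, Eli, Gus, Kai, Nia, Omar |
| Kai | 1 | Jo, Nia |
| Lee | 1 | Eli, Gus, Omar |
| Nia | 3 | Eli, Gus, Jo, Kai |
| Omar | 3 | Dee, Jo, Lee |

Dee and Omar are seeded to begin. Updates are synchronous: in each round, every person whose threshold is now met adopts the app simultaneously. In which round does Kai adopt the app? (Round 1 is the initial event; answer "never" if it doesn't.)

Round 1 — Dee, Omar adopt the app (initial).
Round 2 — checking thresholds:
  Eli: 1 of 4 neighbours < 4, below threshold.
  Gus: 1 of 4 neighbours ≥ 1, adopts the app.
  Jo: 2 of 6 neighbours < 4, below threshold.
  Lee: 1 of 3 neighbours ≥ 1, adopts the app.
Round 3 — no new adoptions; cascade stops.

never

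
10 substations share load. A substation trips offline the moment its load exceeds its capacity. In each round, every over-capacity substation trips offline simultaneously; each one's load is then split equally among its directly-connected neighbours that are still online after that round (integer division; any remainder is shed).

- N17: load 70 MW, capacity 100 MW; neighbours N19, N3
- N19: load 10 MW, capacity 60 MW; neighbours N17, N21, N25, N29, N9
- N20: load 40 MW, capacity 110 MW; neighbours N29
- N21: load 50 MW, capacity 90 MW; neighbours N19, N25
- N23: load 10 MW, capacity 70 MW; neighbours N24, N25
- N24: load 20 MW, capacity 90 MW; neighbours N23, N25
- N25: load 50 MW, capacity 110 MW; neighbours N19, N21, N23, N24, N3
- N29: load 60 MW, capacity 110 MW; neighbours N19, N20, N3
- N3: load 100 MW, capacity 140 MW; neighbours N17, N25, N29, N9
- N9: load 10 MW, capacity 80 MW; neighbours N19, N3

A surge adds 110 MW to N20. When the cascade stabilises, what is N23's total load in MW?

58

Round 1 — N20 at 150 > 110. N20 trips offline.
  N20 sheds 150 MW to N29: 150 each.
    N29: 60+150 = 210 > 110
Round 2 — N29 trips offline.
  N29 sheds 210 MW to N19, N3: 105 each.
    N19: 10+105 = 115 > 60
    N3: 100+105 = 205 > 140
Round 3 — N19, N3 trip offline.
  N19 sheds 115 MW to N17, N21, N25, N9: 28 each (3 lost).
    N17: 70+28 = 98 ≤ 100
    N21: 50+28 = 78 ≤ 90
    N25: 50+28 = 78 ≤ 110
    N9: 10+28 = 38 ≤ 80
  N3 sheds 205 MW to N17, N25, N9: 68 each (1 lost).
    N17: 98+68 = 166 > 100
    N25: 78+68 = 146 > 110
    N9: 38+68 = 106 > 80
Round 4 — N17, N25, N9 trip offline.
  N17 sheds 166 MW: no online neighbours, lost.
  N25 sheds 146 MW to N21, N23, N24: 48 each (2 lost).
    N21: 78+48 = 126 > 90
    N23: 10+48 = 58 ≤ 70
    N24: 20+48 = 68 ≤ 90
  N9 sheds 106 MW: no online neighbours, lost.
Round 5 — N21 trips offline.
  N21 sheds 126 MW: no online neighbours, lost.
No further trips.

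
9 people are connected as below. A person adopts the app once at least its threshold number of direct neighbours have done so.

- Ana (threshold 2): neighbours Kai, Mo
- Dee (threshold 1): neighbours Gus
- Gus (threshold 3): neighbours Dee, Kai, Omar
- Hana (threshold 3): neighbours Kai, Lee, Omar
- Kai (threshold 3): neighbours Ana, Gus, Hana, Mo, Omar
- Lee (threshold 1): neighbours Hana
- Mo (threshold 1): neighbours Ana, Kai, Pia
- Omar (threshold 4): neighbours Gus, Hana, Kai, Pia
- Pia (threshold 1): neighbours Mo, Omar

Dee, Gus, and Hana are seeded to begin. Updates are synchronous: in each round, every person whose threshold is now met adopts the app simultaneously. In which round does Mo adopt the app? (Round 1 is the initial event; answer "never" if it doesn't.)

never

Round 1 — Dee, Gus, Hana adopt the app (initial).
Round 2 — checking thresholds:
  Kai: 2 of 5 neighbours < 3, below threshold.
  Lee: 1 of 1 neighbours ≥ 1, adopts the app.
  Omar: 2 of 4 neighbours < 4, below threshold.
Round 3 — no new adoptions; cascade stops.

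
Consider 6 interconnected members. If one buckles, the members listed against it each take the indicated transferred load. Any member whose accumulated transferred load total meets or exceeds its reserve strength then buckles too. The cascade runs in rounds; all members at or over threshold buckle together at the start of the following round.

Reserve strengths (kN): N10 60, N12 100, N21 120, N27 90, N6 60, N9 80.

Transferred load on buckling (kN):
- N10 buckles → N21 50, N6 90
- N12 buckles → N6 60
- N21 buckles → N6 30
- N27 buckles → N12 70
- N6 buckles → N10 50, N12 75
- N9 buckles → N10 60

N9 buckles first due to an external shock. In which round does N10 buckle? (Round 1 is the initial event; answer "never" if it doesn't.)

2

Round 1 — N9 buckles (initial).
  N10: +60 → 60 ≥ 60
Round 2 — N10 buckles.
  N21: +50 → 50 < 120
  N6: +90 → 90 ≥ 60
Round 3 — N6 buckles.
  N12: +75 → 75 < 100
No further bucklings.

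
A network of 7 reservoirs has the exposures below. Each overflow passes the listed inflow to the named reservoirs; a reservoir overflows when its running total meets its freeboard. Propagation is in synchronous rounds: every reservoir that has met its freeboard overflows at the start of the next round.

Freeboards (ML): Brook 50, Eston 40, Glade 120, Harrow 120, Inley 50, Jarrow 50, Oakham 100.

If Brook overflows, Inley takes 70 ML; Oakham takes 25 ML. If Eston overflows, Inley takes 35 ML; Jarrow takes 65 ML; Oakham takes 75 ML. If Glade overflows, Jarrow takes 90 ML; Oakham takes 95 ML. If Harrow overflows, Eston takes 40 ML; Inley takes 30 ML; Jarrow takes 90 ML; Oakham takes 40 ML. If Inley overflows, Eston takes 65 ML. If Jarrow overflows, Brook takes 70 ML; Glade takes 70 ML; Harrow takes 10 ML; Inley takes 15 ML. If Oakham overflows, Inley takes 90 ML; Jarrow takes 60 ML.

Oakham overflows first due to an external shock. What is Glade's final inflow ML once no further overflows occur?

Round 1 — Oakham overflows (initial).
  Inley: +90 → 90 ≥ 50
  Jarrow: +60 → 60 ≥ 50
Round 2 — Inley, Jarrow overflow.
  Brook: +70 → 70 ≥ 50
  Eston: +65 → 65 ≥ 40
  Glade: +70 → 70 < 120
  Harrow: +10 → 10 < 120
Round 3 — Brook, Eston overflow.
No further overflows.

70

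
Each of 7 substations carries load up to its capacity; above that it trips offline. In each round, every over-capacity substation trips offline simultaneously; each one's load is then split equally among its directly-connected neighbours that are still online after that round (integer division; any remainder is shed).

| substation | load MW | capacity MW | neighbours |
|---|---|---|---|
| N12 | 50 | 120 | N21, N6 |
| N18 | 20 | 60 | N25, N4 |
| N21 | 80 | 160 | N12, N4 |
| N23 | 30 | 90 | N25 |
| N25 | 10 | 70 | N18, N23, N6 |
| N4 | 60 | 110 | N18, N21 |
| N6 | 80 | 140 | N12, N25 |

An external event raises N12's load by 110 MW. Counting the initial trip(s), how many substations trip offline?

7

Round 1 — N12 at 160 > 120. N12 trips offline.
  N12 sheds 160 MW to N21, N6: 80 each.
    N21: 80+80 = 160 ≤ 160
    N6: 80+80 = 160 > 140
Round 2 — N6 trips offline.
  N6 sheds 160 MW to N25: 160 each.
    N25: 10+160 = 170 > 70
Round 3 — N25 trips offline.
  N25 sheds 170 MW to N18, N23: 85 each.
    N18: 20+85 = 105 > 60
    N23: 30+85 = 115 > 90
Round 4 — N18, N23 trip offline.
  N18 sheds 105 MW to N4: 105 each.
    N4: 60+105 = 165 > 110
  N23 sheds 115 MW: no online neighbours, lost.
Round 5 — N4 trips offline.
  N4 sheds 165 MW to N21: 165 each.
    N21: 160+165 = 325 > 160
Round 6 — N21 trips offline.
  N21 sheds 325 MW: no online neighbours, lost.
No further trips.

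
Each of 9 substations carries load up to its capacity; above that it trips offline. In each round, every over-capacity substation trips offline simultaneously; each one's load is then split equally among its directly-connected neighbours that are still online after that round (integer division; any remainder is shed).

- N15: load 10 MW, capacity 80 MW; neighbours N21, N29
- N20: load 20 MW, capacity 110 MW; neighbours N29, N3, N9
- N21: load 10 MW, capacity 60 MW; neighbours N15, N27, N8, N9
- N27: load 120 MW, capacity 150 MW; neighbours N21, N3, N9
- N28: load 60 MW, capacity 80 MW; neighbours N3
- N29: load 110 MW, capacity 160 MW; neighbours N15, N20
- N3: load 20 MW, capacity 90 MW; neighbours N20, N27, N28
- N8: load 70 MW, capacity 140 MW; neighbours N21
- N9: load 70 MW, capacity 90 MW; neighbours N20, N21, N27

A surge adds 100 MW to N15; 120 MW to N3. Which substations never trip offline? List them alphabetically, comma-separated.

N8

Round 1 — N15 at 110 > 80; N3 at 140 > 90. N15, N3 trip offline.
  N15 sheds 110 MW to N21, N29: 55 each.
    N21: 10+55 = 65 > 60
    N29: 110+55 = 165 > 160
  N3 sheds 140 MW to N20, N27, N28: 46 each (2 lost).
    N20: 20+46 = 66 ≤ 110
    N27: 120+46 = 166 > 150
    N28: 60+46 = 106 > 80
Round 2 — N21, N27, N28, N29 trip offline.
  N21 sheds 65 MW to N8, N9: 32 each (1 lost).
    N8: 70+32 = 102 ≤ 140
    N9: 70+32 = 102 > 90
  N27 sheds 166 MW to N9: 166 each.
    N9: 102+166 = 268 > 90
  N28 sheds 106 MW: no online neighbours, lost.
  N29 sheds 165 MW to N20: 165 each.
    N20: 66+165 = 231 > 110
Round 3 — N20, N9 trip offline.
  N20 sheds 231 MW: no online neighbours, lost.
  N9 sheds 268 MW: no online neighbours, lost.
No further trips.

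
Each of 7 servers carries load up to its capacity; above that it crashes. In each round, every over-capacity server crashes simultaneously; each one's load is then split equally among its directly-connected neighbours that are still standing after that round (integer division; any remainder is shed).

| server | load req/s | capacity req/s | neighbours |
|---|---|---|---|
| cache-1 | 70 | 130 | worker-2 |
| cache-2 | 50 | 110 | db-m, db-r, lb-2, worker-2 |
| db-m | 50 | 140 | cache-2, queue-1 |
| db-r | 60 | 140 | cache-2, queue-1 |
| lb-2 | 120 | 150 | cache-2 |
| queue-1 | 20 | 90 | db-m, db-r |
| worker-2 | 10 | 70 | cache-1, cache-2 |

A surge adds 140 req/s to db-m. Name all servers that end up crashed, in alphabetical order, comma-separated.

Round 1 — db-m at 190 > 140. db-m crashes.
  db-m sheds 190 req/s to cache-2, queue-1: 95 each.
    cache-2: 50+95 = 145 > 110
    queue-1: 20+95 = 115 > 90
Round 2 — cache-2, queue-1 crash.
  cache-2 sheds 145 req/s to db-r, lb-2, worker-2: 48 each (1 lost).
    db-r: 60+48 = 108 ≤ 140
    lb-2: 120+48 = 168 > 150
    worker-2: 10+48 = 58 ≤ 70
  queue-1 sheds 115 req/s to db-r: 115 each.
    db-r: 108+115 = 223 > 140
Round 3 — db-r, lb-2 crash.
  db-r sheds 223 req/s: no online neighbours, lost.
  lb-2 sheds 168 req/s: no online neighbours, lost.
No further crashes.

cache-2, db-m, db-r, lb-2, queue-1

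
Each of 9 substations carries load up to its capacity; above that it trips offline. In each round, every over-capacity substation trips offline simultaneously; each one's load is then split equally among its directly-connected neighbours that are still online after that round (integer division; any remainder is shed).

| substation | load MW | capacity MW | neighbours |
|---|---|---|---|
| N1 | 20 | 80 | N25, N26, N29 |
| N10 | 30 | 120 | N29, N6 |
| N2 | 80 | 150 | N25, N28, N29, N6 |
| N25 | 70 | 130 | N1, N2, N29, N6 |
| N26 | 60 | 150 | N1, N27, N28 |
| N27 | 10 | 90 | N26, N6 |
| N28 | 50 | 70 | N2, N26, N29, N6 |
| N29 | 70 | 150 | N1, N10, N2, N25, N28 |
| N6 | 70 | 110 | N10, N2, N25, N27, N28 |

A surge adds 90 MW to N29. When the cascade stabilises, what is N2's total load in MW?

139

Round 1 — N29 at 160 > 150. N29 trips offline.
  N29 sheds 160 MW to N1, N10, N2, N25, N28: 32 each.
    N1: 20+32 = 52 ≤ 80
    N10: 30+32 = 62 ≤ 120
    N2: 80+32 = 112 ≤ 150
    N25: 70+32 = 102 ≤ 130
    N28: 50+32 = 82 > 70
Round 2 — N28 trips offline.
  N28 sheds 82 MW to N2, N26, N6: 27 each (1 lost).
    N2: 112+27 = 139 ≤ 150
    N26: 60+27 = 87 ≤ 150
    N6: 70+27 = 97 ≤ 110
No further trips.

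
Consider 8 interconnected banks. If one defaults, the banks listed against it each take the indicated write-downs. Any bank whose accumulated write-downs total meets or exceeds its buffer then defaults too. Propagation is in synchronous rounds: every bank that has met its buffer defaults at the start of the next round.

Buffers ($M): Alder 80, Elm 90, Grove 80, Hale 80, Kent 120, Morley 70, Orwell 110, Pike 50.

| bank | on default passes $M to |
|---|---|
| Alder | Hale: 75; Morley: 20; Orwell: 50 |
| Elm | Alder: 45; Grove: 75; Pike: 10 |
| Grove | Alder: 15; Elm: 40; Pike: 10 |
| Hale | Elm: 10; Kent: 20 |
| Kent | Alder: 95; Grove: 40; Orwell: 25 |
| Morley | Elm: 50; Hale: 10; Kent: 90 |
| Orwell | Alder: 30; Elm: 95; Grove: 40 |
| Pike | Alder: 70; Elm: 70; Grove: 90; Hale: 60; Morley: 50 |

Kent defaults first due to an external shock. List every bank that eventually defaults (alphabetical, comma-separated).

Round 1 — Kent defaults (initial).
  Alder: +95 → 95 ≥ 80
  Grove: +40 → 40 < 80
  Orwell: +25 → 25 < 110
Round 2 — Alder defaults.
  Hale: +75 → 75 < 80
  Morley: +20 → 20 < 70
  Orwell: +50 → 75 < 110
No further defaults.

Alder, Kent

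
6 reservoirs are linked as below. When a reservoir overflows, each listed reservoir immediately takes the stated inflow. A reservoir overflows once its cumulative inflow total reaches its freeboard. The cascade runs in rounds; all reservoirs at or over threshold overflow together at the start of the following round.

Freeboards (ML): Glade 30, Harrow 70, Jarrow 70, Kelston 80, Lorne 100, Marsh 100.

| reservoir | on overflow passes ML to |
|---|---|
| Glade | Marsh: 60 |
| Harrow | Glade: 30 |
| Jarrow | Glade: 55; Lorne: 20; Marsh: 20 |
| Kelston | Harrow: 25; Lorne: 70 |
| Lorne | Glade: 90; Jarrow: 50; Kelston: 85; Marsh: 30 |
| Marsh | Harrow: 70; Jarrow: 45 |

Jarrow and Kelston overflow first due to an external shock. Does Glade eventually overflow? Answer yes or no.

yes

Round 1 — Jarrow, Kelston overflow (initial).
  Glade: +55 → 55 ≥ 30
  Harrow: +25 → 25 < 70
  Lorne: +20+70 → 90 < 100
  Marsh: +20 → 20 < 100
Round 2 — Glade overflows.
  Marsh: +60 → 80 < 100
No further overflows.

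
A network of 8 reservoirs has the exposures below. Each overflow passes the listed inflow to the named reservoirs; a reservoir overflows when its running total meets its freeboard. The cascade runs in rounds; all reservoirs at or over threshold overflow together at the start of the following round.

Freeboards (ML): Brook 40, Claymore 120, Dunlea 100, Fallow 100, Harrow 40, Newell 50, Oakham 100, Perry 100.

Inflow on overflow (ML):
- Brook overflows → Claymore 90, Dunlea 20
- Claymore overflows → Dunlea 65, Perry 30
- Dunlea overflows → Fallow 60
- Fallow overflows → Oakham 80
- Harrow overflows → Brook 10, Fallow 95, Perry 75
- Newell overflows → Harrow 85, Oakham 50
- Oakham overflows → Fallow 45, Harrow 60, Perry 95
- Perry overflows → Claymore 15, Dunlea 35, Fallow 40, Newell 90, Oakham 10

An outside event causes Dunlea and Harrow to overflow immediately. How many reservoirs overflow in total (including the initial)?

Round 1 — Dunlea, Harrow overflow (initial).
  Brook: +10 → 10 < 40
  Fallow: +60+95 → 155 ≥ 100
  Perry: +75 → 75 < 100
Round 2 — Fallow overflows.
  Oakham: +80 → 80 < 100
No further overflows.

3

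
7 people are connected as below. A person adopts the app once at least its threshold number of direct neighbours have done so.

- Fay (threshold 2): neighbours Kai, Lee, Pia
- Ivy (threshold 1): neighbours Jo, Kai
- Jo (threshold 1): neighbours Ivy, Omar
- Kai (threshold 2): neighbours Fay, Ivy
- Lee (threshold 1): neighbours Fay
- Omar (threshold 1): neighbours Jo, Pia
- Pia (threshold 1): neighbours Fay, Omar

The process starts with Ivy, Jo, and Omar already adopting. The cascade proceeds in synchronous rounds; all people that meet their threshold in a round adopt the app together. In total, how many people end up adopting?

4

Round 1 — Ivy, Jo, Omar adopt the app (initial).
Round 2 — checking thresholds:
  Kai: 1 of 2 neighbours < 2, below threshold.
  Pia: 1 of 2 neighbours ≥ 1, adopts the app.
Round 3 — no new adoptions; cascade stops.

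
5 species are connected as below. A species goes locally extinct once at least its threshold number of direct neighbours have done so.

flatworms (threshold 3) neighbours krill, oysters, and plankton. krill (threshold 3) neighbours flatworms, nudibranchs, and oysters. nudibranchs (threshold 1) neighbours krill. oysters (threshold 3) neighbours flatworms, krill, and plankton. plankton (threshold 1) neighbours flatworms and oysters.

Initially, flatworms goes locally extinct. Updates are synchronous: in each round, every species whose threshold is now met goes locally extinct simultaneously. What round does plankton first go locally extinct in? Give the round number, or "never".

2

Round 1 — flatworms goes locally extinct (initial).
Round 2 — checking thresholds:
  krill: 1 of 3 neighbours < 3, below threshold.
  oysters: 1 of 3 neighbours < 3, below threshold.
  plankton: 1 of 2 neighbours ≥ 1, goes locally extinct.
Round 3 — no new extinctions; cascade stops.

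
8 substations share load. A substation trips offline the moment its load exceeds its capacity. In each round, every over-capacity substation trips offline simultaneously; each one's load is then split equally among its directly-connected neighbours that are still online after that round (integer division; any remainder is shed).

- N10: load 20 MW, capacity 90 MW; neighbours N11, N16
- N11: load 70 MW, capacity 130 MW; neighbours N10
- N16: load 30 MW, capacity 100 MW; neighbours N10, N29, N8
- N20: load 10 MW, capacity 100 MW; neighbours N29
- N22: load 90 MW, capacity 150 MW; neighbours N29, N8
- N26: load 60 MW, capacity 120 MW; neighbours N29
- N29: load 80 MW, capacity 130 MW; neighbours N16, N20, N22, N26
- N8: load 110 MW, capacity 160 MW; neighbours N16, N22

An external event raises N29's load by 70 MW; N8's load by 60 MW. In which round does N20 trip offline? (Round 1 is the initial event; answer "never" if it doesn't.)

never

Round 1 — N29 at 150 > 130; N8 at 170 > 160. N29, N8 trip offline.
  N29 sheds 150 MW to N16, N20, N22, N26: 37 each (2 lost).
    N16: 30+37 = 67 ≤ 100
    N20: 10+37 = 47 ≤ 100
    N22: 90+37 = 127 ≤ 150
    N26: 60+37 = 97 ≤ 120
  N8 sheds 170 MW to N16, N22: 85 each.
    N16: 67+85 = 152 > 100
    N22: 127+85 = 212 > 150
Round 2 — N16, N22 trip offline.
  N16 sheds 152 MW to N10: 152 each.
    N10: 20+152 = 172 > 90
  N22 sheds 212 MW: no online neighbours, lost.
Round 3 — N10 trips offline.
  N10 sheds 172 MW to N11: 172 each.
    N11: 70+172 = 242 > 130
Round 4 — N11 trips offline.
  N11 sheds 242 MW: no online neighbours, lost.
No further trips.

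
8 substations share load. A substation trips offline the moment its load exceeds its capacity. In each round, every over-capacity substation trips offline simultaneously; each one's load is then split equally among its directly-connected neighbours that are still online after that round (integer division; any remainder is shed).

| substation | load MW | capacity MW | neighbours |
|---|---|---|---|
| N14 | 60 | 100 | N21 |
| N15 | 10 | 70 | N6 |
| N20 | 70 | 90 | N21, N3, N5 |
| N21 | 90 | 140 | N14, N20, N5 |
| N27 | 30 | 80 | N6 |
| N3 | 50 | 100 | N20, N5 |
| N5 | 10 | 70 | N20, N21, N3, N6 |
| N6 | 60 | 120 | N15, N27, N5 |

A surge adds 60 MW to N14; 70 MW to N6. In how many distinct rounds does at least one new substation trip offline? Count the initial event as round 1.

Round 1 — N14 at 120 > 100; N6 at 130 > 120. N14, N6 trip offline.
  N14 sheds 120 MW to N21: 120 each.
    N21: 90+120 = 210 > 140
  N6 sheds 130 MW to N15, N27, N5: 43 each (1 lost).
    N15: 10+43 = 53 ≤ 70
    N27: 30+43 = 73 ≤ 80
    N5: 10+43 = 53 ≤ 70
Round 2 — N21 trips offline.
  N21 sheds 210 MW to N20, N5: 105 each.
    N20: 70+105 = 175 > 90
    N5: 53+105 = 158 > 70
Round 3 — N20, N5 trip offline.
  N20 sheds 175 MW to N3: 175 each.
    N3: 50+175 = 225 > 100
  N5 sheds 158 MW to N3: 158 each.
    N3: 225+158 = 383 > 100
Round 4 — N3 trips offline.
  N3 sheds 383 MW: no online neighbours, lost.
No further trips.

4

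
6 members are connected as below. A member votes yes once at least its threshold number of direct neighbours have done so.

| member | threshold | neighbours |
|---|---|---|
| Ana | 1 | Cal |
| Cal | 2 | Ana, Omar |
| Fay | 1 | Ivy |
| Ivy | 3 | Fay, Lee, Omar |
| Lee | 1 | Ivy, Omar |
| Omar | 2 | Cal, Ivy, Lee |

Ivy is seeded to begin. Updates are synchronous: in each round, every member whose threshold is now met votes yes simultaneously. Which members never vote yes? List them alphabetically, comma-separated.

Ana, Cal

Round 1 — Ivy votes yes (initial).
Round 2 — checking thresholds:
  Fay: 1 of 1 neighbours ≥ 1, votes yes.
  Lee: 1 of 2 neighbours ≥ 1, votes yes.
  Omar: 1 of 3 neighbours < 2, below threshold.
Round 3 — checking thresholds:
  Omar: 2 of 3 neighbours ≥ 2, votes yes.
Round 4 — no new yes votes; cascade stops.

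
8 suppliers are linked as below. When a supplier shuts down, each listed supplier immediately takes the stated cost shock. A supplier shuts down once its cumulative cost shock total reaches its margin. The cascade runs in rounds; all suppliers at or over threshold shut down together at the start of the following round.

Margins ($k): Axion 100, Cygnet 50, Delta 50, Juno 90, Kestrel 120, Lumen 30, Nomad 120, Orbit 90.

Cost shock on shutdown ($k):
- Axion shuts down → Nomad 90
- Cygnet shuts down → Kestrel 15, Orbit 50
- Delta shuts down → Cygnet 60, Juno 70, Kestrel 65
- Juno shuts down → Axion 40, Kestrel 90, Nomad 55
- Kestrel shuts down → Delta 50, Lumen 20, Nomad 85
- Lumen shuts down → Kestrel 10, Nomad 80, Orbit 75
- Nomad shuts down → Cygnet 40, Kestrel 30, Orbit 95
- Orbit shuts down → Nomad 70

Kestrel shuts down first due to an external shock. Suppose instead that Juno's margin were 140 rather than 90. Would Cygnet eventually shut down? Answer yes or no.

With Juno's margin at 140:
Round 1 — Kestrel shuts down (initial).
  Delta: +50 → 50 ≥ 50
  Lumen: +20 → 20 < 30
  Nomad: +85 → 85 < 120
Round 2 — Delta shuts down.
  Cygnet: +60 → 60 ≥ 50
  Juno: +70 → 70 < 140
Round 3 — Cygnet shuts down.
  Orbit: +50 → 50 < 90
No further shutdowns.

yes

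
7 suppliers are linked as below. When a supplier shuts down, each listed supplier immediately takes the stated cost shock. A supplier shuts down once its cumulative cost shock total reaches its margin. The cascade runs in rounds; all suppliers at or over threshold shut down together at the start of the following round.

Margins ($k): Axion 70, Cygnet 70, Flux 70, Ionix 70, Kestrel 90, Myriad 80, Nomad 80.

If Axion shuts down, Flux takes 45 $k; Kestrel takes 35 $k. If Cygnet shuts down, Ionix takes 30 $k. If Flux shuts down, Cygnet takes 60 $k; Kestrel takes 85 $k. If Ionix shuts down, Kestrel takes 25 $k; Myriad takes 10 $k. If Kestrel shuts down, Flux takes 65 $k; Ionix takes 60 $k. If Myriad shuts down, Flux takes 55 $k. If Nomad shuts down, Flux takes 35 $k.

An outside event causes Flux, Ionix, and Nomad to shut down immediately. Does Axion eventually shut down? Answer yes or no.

no

Round 1 — Flux, Ionix, Nomad shut down (initial).
  Cygnet: +60 → 60 < 70
  Kestrel: +85+25 → 110 ≥ 90
  Myriad: +10 → 10 < 80
Round 2 — Kestrel shuts down.
No further shutdowns.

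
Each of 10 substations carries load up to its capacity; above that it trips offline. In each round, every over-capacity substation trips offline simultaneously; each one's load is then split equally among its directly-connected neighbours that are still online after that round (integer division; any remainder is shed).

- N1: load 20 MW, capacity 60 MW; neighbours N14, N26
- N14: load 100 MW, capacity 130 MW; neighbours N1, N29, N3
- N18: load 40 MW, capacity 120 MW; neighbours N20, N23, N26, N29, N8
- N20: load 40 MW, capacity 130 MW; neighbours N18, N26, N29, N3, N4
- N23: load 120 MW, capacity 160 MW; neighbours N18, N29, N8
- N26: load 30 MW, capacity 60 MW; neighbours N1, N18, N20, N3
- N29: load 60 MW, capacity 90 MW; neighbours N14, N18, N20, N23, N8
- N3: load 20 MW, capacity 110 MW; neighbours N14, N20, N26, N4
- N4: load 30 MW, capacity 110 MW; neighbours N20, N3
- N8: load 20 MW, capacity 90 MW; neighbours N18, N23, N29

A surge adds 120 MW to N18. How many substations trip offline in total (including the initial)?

Round 1 — N18 at 160 > 120. N18 trips offline.
  N18 sheds 160 MW to N20, N23, N26, N29, N8: 32 each.
    N20: 40+32 = 72 ≤ 130
    N23: 120+32 = 152 ≤ 160
    N26: 30+32 = 62 > 60
    N29: 60+32 = 92 > 90
    N8: 20+32 = 52 ≤ 90
Round 2 — N26, N29 trip offline.
  N26 sheds 62 MW to N1, N20, N3: 20 each (2 lost).
    N1: 20+20 = 40 ≤ 60
    N20: 72+20 = 92 ≤ 130
    N3: 20+20 = 40 ≤ 110
  N29 sheds 92 MW to N14, N20, N23, N8: 23 each.
    N14: 100+23 = 123 ≤ 130
    N20: 92+23 = 115 ≤ 130
    N23: 152+23 = 175 > 160
    N8: 52+23 = 75 ≤ 90
Round 3 — N23 trips offline.
  N23 sheds 175 MW to N8: 175 each.
    N8: 75+175 = 250 > 90
Round 4 — N8 trips offline.
  N8 sheds 250 MW: no online neighbours, lost.
No further trips.

5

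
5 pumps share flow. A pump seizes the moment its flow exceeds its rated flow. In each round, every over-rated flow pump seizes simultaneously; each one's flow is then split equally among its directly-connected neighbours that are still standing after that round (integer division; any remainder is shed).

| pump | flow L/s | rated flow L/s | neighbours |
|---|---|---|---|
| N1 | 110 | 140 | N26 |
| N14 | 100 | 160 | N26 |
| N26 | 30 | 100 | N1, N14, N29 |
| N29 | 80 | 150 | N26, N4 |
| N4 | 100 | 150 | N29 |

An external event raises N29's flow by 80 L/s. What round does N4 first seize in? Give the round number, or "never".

2

Round 1 — N29 at 160 > 150. N29 seizes.
  N29 sheds 160 L/s to N26, N4: 80 each.
    N26: 30+80 = 110 > 100
    N4: 100+80 = 180 > 150
Round 2 — N26, N4 seize.
  N26 sheds 110 L/s to N1, N14: 55 each.
    N1: 110+55 = 165 > 140
    N14: 100+55 = 155 ≤ 160
  N4 sheds 180 L/s: no online neighbours, lost.
Round 3 — N1 seizes.
  N1 sheds 165 L/s: no online neighbours, lost.
No further seizures.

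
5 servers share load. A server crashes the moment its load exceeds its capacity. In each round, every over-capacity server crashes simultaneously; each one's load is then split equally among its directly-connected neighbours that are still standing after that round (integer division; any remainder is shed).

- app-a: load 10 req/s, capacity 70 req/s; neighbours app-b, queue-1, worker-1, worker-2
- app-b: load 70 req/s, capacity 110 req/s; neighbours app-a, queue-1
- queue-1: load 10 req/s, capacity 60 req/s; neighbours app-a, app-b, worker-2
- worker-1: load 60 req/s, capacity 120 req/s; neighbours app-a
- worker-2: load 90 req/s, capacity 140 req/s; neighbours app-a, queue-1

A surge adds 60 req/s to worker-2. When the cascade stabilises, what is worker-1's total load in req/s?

Round 1 — worker-2 at 150 > 140. worker-2 crashes.
  worker-2 sheds 150 req/s to app-a, queue-1: 75 each.
    app-a: 10+75 = 85 > 70
    queue-1: 10+75 = 85 > 60
Round 2 — app-a, queue-1 crash.
  app-a sheds 85 req/s to app-b, worker-1: 42 each (1 lost).
    app-b: 70+42 = 112 > 110
    worker-1: 60+42 = 102 ≤ 120
  queue-1 sheds 85 req/s to app-b: 85 each.
    app-b: 112+85 = 197 > 110
Round 3 — app-b crashes.
  app-b sheds 197 req/s: no online neighbours, lost.
No further crashes.

102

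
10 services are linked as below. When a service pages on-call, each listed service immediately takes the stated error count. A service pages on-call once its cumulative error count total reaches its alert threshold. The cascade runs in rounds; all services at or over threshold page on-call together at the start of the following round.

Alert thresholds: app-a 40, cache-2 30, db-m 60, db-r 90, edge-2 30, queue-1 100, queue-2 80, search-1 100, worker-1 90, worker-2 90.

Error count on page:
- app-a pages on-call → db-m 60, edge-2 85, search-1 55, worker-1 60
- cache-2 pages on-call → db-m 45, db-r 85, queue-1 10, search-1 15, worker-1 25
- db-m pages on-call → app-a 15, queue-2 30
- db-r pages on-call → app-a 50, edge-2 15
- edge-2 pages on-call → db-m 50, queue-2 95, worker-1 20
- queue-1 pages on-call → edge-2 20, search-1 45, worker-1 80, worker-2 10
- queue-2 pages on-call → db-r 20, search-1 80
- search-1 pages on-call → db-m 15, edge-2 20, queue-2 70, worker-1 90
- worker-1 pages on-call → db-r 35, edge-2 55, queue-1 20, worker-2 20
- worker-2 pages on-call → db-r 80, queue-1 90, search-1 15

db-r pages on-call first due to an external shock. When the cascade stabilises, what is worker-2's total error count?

20

Round 1 — db-r pages on-call (initial).
  app-a: +50 → 50 ≥ 40
  edge-2: +15 → 15 < 30
Round 2 — app-a pages on-call.
  db-m: +60 → 60 ≥ 60
  edge-2: +85 → 100 ≥ 30
  search-1: +55 → 55 < 100
  worker-1: +60 → 60 < 90
Round 3 — db-m, edge-2 page on-call.
  queue-2: +30+95 → 125 ≥ 80
  worker-1: +20 → 80 < 90
Round 4 — queue-2 pages on-call.
  search-1: +80 → 135 ≥ 100
Round 5 — search-1 pages on-call.
  worker-1: +90 → 170 ≥ 90
Round 6 — worker-1 pages on-call.
  queue-1: +20 → 20 < 100
  worker-2: +20 → 20 < 90
No further pages.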